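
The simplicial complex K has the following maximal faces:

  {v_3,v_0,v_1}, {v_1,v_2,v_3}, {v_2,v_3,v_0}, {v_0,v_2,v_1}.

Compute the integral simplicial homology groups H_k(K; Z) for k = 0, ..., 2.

H_0 = Z,  H_1 = 0,  H_2 = Z.

Order the vertices as v_0 < v_1 < v_2 < v_3. Listing each simplex with vertices in this order, K has dimension 2 with simplices:

  0-simplices (4): [v_0], [v_1], [v_2], [v_3]
  1-simplices (6): [v_0,v_1], [v_0,v_2], [v_0,v_3], [v_1,v_2], [v_1,v_3], [v_2,v_3]
  2-simplices (4): [v_0,v_1,v_2], [v_0,v_1,v_3], [v_0,v_2,v_3], [v_1,v_2,v_3]

giving chain groups C_0 ≅ Z^4, C_1 ≅ Z^6, C_2 ≅ Z^4.

Boundary ∂_1: C_1 → C_0 sends each edge [p,q] (with p < q) to q − p.
This gives a 4×6 integer matrix of rank 3; reducing to Smith normal form yields diagonal entries (1,1,1).

The boundary map ∂_2: C_2 → C_1 sends each 2-simplex [p,q,r] to [q,r] − [p,r] + [p,q]. For instance
  ∂[v_1,v_2,v_3] = [v_2,v_3] − [v_1,v_3] + [v_1,v_2],
  ∂[v_0,v_1,v_2] = [v_1,v_2] − [v_0,v_2] + [v_0,v_1].
The resulting 6×4 matrix has rank 3, and its Smith normal form has invariant factors (1,1,1).

Computing H_k = (kernel of ∂_k) / (image of ∂_{k+1}):

  H_0: rank C_0 − rank ∂_1 = 4 − 3 = 1, and the invariant factors of ∂_1 are all 1, so H_0 = Z.
  H_1: rank ker ∂_1 − rank ∂_2 = (6 − 3) − 3 = 0, and the invariant factors of ∂_2 are all 1, so H_1 = 0.
  H_2: rank ker ∂_2 − rank ∂_3 = (4 − 3) − 0 = 1, and there is no ∂_3, so H_2 = Z.

(K is a triangulation of the 2-sphere S^2.)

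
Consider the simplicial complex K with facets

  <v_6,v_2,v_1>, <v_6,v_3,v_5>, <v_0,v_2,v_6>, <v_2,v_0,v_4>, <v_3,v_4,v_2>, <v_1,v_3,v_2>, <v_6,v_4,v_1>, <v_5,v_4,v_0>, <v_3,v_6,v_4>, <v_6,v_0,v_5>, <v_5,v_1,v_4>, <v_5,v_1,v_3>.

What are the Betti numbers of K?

We work with the vertex ordering v_0 < v_1 < v_2 < v_3 < v_4 < v_5 < v_6. The simplices of K, each written with vertices in increasing order, are:

  0-simplices (7): [v_0], [v_1], [v_2], [v_3], [v_4], [v_5], [v_6]
  1-simplices (18): (18 of them)
  2-simplices (12): (12 of them)

so the chain groups are C_0 ≅ Z^7, C_1 ≅ Z^18, C_2 ≅ Z^12.

∂_1: C_1 → C_0 is given by ∂[p,q] = [q] − [p].
As a 7×18 matrix over Z this has rank 6, with invariant factors (1,1,1,1,1,1).

∂_2: C_2 → C_1 sends each 2-simplex [p,q,r] to [q,r] − [p,r] + [p,q]. For instance
  ∂[v_0,v_4,v_5] = [v_4,v_5] − [v_0,v_5] + [v_0,v_4],
  ∂[v_0,v_2,v_6] = [v_2,v_6] − [v_0,v_6] + [v_0,v_2].
The resulting 18×12 matrix has rank 12, and its Smith normal form has invariant factors (1,1,1,1,1,1,1,1,1,1,1,2).

Reading off H_k = ker ∂_k / im ∂_{k+1}:

  H_0: rank C_0 − rank ∂_1 = 7 − 6 = 1, and the invariant factors of ∂_1 are all 1, so H_0 = Z.
  H_1: rank ker ∂_1 − rank ∂_2 = (18 − 6) − 12 = 0, and ∂_2 has invariant factor 2 > 1, so H_1 = Z_2.
  H_2: rank ker ∂_2 − rank ∂_3 = (12 − 12) − 0 = 0, and there is no ∂_3, so H_2 = 0.

Hence the Betti numbers are b_0 = 1, b_1 = 0, b_2 = 0.

b_0 = 1, b_1 = 0, b_2 = 0.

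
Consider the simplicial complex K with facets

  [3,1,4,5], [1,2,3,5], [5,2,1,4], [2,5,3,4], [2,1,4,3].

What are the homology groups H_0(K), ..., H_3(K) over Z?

We work with the vertex ordering 1 < 2 < 3 < 4 < 5. The simplices of K, each written with vertices in increasing order, are:

  0-simplices (5): [1], [2], [3], [4], [5]
  1-simplices (10): [1,2], [1,3], [1,4], [1,5], [2,3], [2,4], [2,5], [3,4], [3,5], [4,5]
  2-simplices (10): [1,2,3], [1,2,4], [1,2,5], [1,3,4], [1,3,5], [1,4,5], [2,3,4], [2,3,5], [2,4,5], [3,4,5]
  3-simplices (5): [1,2,3,4], [1,2,3,5], [1,2,4,5], [1,3,4,5], [2,3,4,5]

giving chain groups C_0 ≅ Z^5, C_1 ≅ Z^10, C_2 ≅ Z^10, C_3 ≅ Z^5.

The boundary map ∂_1: C_1 → C_0 maps an edge to its endpoints' difference, ∂[p,q] = q − p. For instance
  ∂[4,5] = [5] − [4].
As a 5×10 matrix over Z this has rank 4, with invariant factors (1,1,1,1).

The boundary map ∂_2: C_2 → C_1 sends each 2-simplex [p,q,r] to [q,r] − [p,r] + [p,q]. For instance
  ∂[1,2,5] = [2,5] − [1,5] + [1,2],
  ∂[1,2,3] = [2,3] − [1,3] + [1,2].
As a 10×10 matrix over Z this has rank 6, with invariant factors (1,1,1,1,1,1).

∂_3: C_3 → C_2 sends each 3-simplex σ to the alternating sum Σ_i (−1)^i (σ with its i-th vertex removed). For instance
  ∂[1,3,4,5] = [3,4,5] − [1,4,5] + [1,3,5] − [1,3,4],
  ∂[1,2,4,5] = [2,4,5] − [1,4,5] + [1,2,5] − [1,2,4].
The 10×5 boundary matrix has rank 4 and Smith normal form diag(1,1,1,1).

From H_k ≅ ker(∂_k) / im(∂_{k+1}) we obtain:

  H_0: rank C_0 − rank ∂_1 = 5 − 4 = 1, and the invariant factors of ∂_1 are all 1, so H_0 ≅ Z.
  H_1: rank ker ∂_1 − rank ∂_2 = (10 − 4) − 6 = 0, and the invariant factors of ∂_2 are all 1, so H_1 ≅ 0.
  H_2: rank ker ∂_2 − rank ∂_3 = (10 − 6) − 4 = 0, and the invariant factors of ∂_3 are all 1, so H_2 ≅ 0.
  H_3: rank ker ∂_3 − rank ∂_4 = (5 − 4) − 0 = 1, and there is no ∂_4, so H_3 ≅ Z.

H_0 = Z,  H_1 = 0,  H_2 = 0,  H_3 = Z.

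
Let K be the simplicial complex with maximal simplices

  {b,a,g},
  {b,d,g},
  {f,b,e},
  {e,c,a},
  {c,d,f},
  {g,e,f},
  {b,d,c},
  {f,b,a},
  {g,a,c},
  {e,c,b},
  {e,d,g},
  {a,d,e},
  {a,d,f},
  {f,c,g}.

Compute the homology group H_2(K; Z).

We work with the vertex ordering a < b < c < d < e < f < g. The simplices of K, each written with vertices in increasing order, are:

  0-simplices (7): a, b, c, d, e, f, g
  1-simplices (21): ab, ac, ad, ae, af, ag, bc, bd, be, bf, bg, cd, ce, cf, cg, de, df, dg, ef, eg, fg
  2-simplices (14): abf, abg, ace, acg, ade, adf, bcd, bce, bdg, bef, cdf, cfg, deg, efg

so the chain groups are C_0 ≅ Z^7, C_1 ≅ Z^21, C_2 ≅ Z^14.

The boundary map ∂_1: C_1 → C_0 maps an edge to its endpoints' difference, ∂[p,q] = q − p.
As a 7×21 matrix over Z this has rank 6, with invariant factors (1,1,1,1,1,1).

Boundary ∂_2: C_2 → C_1 sends each 2-simplex [p,q,r] to [q,r] − [p,r] + [p,q]. For instance
  ∂ade = de − ae + ad,
  ∂adf = df − af + ad.
The resulting 21×14 matrix has rank 13, and its Smith normal form has invariant factors (1,1,1,1,1,1,1,1,1,1,1,1,1).

From H_k ≅ ker(∂_k) / im(∂_{k+1}) we obtain:

  H_2: rank ker ∂_2 − rank ∂_3 = (14 − 13) − 0 = 1, and there is no ∂_3, so H_2 = Z.

H_2 = Z.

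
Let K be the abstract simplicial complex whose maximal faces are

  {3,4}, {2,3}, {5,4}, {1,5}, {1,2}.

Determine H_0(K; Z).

H_0 = Z.

Take the total order 1 < 2 < 3 < 4 < 5 on the vertex set. Then K (dimension 1) consists of the simplices:

  0-simplices (5): [1], [2], [3], [4], [5]
  1-simplices (5): [1,2], [1,5], [2,3], [3,4], [4,5]

giving chain groups C_0 ≅ Z^5, C_1 ≅ Z^5.

The boundary map ∂_1: C_1 → C_0 sends each edge [p,q] (with p < q) to q − p. For instance
  ∂[1,5] = [5] − [1].
This gives a 5×5 integer matrix of rank 4; reducing to Smith normal form yields diagonal entries (1,1,1,1).

From H_k ≅ ker(∂_k) / im(∂_{k+1}) we obtain:

  H_0: rank C_0 − rank ∂_1 = 5 − 4 = 1, and the invariant factors of ∂_1 are all 1, so H_0 = Z.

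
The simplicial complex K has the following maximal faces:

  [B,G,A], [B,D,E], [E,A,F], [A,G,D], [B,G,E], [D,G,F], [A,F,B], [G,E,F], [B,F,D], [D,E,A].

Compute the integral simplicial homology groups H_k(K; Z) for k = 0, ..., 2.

Take the total order A < B < D < E < F < G on the vertex set. Then K (dimension 2) consists of the simplices:

  0-simplices (6): A, B, D, E, F, G
  1-simplices (15): AB, AD, AE, AF, AG, BD, BE, BF, BG, DE, DF, DG, EF, EG, FG
  2-simplices (10): ABF, ABG, ADE, ADG, AEF, BDE, BDF, BEG, DFG, EFG

Hence C_0 ≅ Z^6, C_1 ≅ Z^15, C_2 ≅ Z^10.

∂_1: C_1 → C_0 maps an edge to its endpoints' difference, ∂[p,q] = q − p. For instance
  ∂DF = F − D.
As a 6×15 matrix over Z this has rank 5, with invariant factors (1,1,1,1,1).

The boundary map ∂_2: C_2 → C_1 maps a triangle to the signed sum of its edges. For instance
  ∂BDF = DF − BF + BD,
  ∂ABG = BG − AG + AB.
The resulting 15×10 matrix has rank 10, and its Smith normal form has invariant factors (1,1,1,1,1,1,1,1,1,2).

Computing H_k = (kernel of ∂_k) / (image of ∂_{k+1}):

  H_0: rank C_0 − rank ∂_1 = 6 − 5 = 1, and the invariant factors of ∂_1 are all 1, so H_0 ≅ Z.
  H_1: rank ker ∂_1 − rank ∂_2 = (15 − 5) − 10 = 0, and ∂_2 has invariant factor 2 > 1, so H_1 ≅ Z/2.
  H_2: rank ker ∂_2 − rank ∂_3 = (10 − 10) − 0 = 0, and there is no ∂_3, so H_2 ≅ 0.

As a check, the Euler characteristic is 6 − 15 + 10 = 1, which agrees with 1 − 0 + 0 = 1.

H_0 = Z,  H_1 = Z/2,  H_2 = 0.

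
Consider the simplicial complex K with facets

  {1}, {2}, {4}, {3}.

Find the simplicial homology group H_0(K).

H_0 ≅ Z^4.

Take the total order 1 < 2 < 3 < 4 on the vertex set. Then K (dimension 0) consists of the simplices:

  0-simplices (4): [1], [2], [3], [4]

giving chain groups C_0 ≅ Z^4.

Reading off H_k = ker ∂_k / im ∂_{k+1}:

  H_0: rank C_0 − rank ∂_1 = 4 − 0 = 4, and there is no ∂_1, so H_0 ≅ Z^4.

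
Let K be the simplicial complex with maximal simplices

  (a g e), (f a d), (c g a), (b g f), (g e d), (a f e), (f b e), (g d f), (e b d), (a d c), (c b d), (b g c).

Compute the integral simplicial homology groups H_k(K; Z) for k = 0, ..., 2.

Fix the vertex order a < b < c < d < e < f < g and write every simplex with vertices in increasing order. Then dim K = 2 and the simplices of K are:

  0-simplices (7): a, b, c, d, e, f, g
  1-simplices (18): ac, ad, ae, af, ag, bc, bd, be, bf, bg, cd, cg, de, df, dg, ef, eg, fg
  2-simplices (12): acd, acg, adf, aef, aeg, bcd, bcg, bde, bef, bfg, deg, dfg

so the chain groups are C_0 ≅ Z^7, C_1 ≅ Z^18, C_2 ≅ Z^12.

The boundary map ∂_1: C_1 → C_0 is given by ∂[p,q] = [q] − [p]. For instance
  ∂af = f − a.
The 7×18 boundary matrix has rank 6 and Smith normal form diag(1,1,1,1,1,1).

The boundary map ∂_2: C_2 → C_1 sends each 2-simplex [p,q,r] to [q,r] − [p,r] + [p,q]. For instance
  ∂dfg = fg − dg + df,
  ∂bcg = cg − bg + bc.
The 18×12 boundary matrix has rank 12 and Smith normal form diag(1,1,1,1,1,1,1,1,1,1,1,2).

Now H_k = ker ∂_k / im ∂_{k+1}, so:

  H_0: rank C_0 − rank ∂_1 = 7 − 6 = 1, and the invariant factors of ∂_1 are all 1, so H_0 ≅ Z.
  H_1: rank ker ∂_1 − rank ∂_2 = (18 − 6) − 12 = 0, and ∂_2 has invariant factor 2 > 1, so H_1 ≅ Z_2.
  H_2: rank ker ∂_2 − rank ∂_3 = (12 − 12) − 0 = 0, and there is no ∂_3, so H_2 ≅ 0.

As a check, the Euler characteristic is 7 − 18 + 12 = 1, which agrees with 1 − 0 + 0 = 1.
(K is a triangulation of the real projective plane RP^2.)

H_0 ≅ Z,  H_1 ≅ Z_2,  H_2 = 0.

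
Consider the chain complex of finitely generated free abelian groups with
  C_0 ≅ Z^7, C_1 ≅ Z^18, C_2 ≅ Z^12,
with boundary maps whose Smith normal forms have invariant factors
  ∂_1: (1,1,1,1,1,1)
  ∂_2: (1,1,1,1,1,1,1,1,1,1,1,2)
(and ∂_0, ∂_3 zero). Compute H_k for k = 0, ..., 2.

H_0 ≅ Z,  H_1 ≅ Z/2Z,  H_2 = 0.

H_0: b_0 = 7 − 0 − 6 = 1; torsion from ∂_1 factors > 1: none. So H_0 ≅ Z.
H_1: b_1 = 18 − 6 − 12 = 0; torsion from ∂_2 factors > 1: [2]. So H_1 ≅ Z/2Z.
H_2: b_2 = 12 − 12 − 0 = 0; torsion from ∂_3 factors > 1: none. So H_2 ≅ 0.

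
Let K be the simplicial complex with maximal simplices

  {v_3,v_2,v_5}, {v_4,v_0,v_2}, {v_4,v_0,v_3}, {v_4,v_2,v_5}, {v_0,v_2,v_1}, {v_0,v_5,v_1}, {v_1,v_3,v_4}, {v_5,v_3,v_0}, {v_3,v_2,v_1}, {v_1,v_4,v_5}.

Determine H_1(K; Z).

H_1 ≅ Z/2Z.

Fix the vertex order v_0 < v_1 < v_2 < v_3 < v_4 < v_5 and write every simplex with vertices in increasing order. Then dim K = 2 and the simplices of K are:

  0-simplices (6): [v_0], [v_1], [v_2], [v_3], [v_4], [v_5]
  1-simplices (15): (15 of them)
  2-simplices (10): [v_0,v_1,v_2], [v_0,v_1,v_5], [v_0,v_2,v_4], [v_0,v_3,v_4], [v_0,v_3,v_5], [v_1,v_2,v_3], [v_1,v_3,v_4], [v_1,v_4,v_5], [v_2,v_3,v_5], [v_2,v_4,v_5]

Hence C_0 ≅ Z^6, C_1 ≅ Z^15, C_2 ≅ Z^10.

Boundary ∂_1: C_1 → C_0 is given by ∂[p,q] = [q] − [p]. For instance
  ∂[v_2,v_4] = [v_4] − [v_2].
As a 6×15 matrix over Z this has rank 5, with invariant factors (1,1,1,1,1).

∂_2: C_2 → C_1 acts by ∂[p,q,r] = [q,r] − [p,r] + [p,q]. For instance
  ∂[v_0,v_1,v_5] = [v_1,v_5] − [v_0,v_5] + [v_0,v_1],
  ∂[v_1,v_3,v_4] = [v_3,v_4] − [v_1,v_4] + [v_1,v_3].
The 15×10 boundary matrix has rank 10 and Smith normal form diag(1,1,1,1,1,1,1,1,1,2).

Now H_k = ker ∂_k / im ∂_{k+1}, so:

  H_1: rank ker ∂_1 − rank ∂_2 = (15 − 5) − 10 = 0, and ∂_2 has invariant factor 2 > 1, so H_1 ≅ Z/2Z.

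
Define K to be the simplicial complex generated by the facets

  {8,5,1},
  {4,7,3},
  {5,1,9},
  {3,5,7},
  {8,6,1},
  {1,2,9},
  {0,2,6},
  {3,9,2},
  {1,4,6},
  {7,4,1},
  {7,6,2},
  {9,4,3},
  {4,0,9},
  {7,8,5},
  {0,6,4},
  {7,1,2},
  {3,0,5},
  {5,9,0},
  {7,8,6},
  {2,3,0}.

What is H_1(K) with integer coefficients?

H_1 = Z ⊕ Z/2.

Fix the vertex order 0 < 1 < 2 < 3 < 4 < 5 < 6 < 7 < 8 < 9 and write every simplex with vertices in increasing order. Then dim K = 2 and the simplices of K are:

  0-simplices (10): [0], [1], [2], [3], [4], [5], [6], [7], [8], [9]
  1-simplices (30): (30 of them)
  2-simplices (20): (20 of them)

giving chain groups C_0 ≅ Z^10, C_1 ≅ Z^30, C_2 ≅ Z^20.

Boundary ∂_1: C_1 → C_0 maps an edge to its endpoints' difference, ∂[p,q] = q − p. For instance
  ∂[2,9] = [9] − [2].
This gives a 10×30 integer matrix of rank 9; reducing to Smith normal form yields diagonal entries (1,1,1,1,1,1,1,1,1).

∂_2: C_2 → C_1 acts by ∂[p,q,r] = [q,r] − [p,r] + [p,q]. For instance
  ∂[0,3,5] = [3,5] − [0,5] + [0,3],
  ∂[2,3,9] = [3,9] − [2,9] + [2,3].
The resulting 30×20 matrix has rank 20, and its Smith normal form has invariant factors (1,1,1,1,1,1,1,1,1,1,1,1,1,1,1,1,1,1,1,2).

From H_k ≅ ker(∂_k) / im(∂_{k+1}) we obtain:

  H_1: rank ker ∂_1 − rank ∂_2 = (30 − 9) − 20 = 1, and ∂_2 has invariant factor 2 > 1, so H_1 ≅ Z ⊕ Z/2.

(K is a triangulation of the Klein bottle.)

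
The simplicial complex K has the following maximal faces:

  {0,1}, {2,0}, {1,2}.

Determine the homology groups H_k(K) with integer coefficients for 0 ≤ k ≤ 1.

K has 3 vertices, 3 edges.
rank ∂_0 = 0, rank ∂_1 = 2 ⇒ b_0 = 3 − 0 − 2 = 1; all invariant factors of ∂_1 are 1 so no torsion. So H_0 = Z.
rank ∂_1 = 2, rank ∂_2 = 0 ⇒ b_1 = 3 − 2 − 0 = 1. So H_1 = Z.

H_0 ≅ Z,  H_1 ≅ Z.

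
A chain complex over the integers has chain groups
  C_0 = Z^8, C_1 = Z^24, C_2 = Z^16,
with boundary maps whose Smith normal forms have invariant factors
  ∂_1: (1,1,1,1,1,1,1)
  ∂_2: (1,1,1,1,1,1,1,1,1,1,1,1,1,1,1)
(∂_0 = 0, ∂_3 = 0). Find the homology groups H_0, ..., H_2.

H_0 = Z,  H_1 = Z^2,  H_2 = Z.

H_0: b_0 = 8 − 0 − 7 = 1; torsion from ∂_1 factors > 1: none. So H_0 = Z.
H_1: b_1 = 24 − 7 − 15 = 2; torsion from ∂_2 factors > 1: none. So H_1 = Z^2.
H_2: b_2 = 16 − 15 − 0 = 1; torsion from ∂_3 factors > 1: none. So H_2 = Z.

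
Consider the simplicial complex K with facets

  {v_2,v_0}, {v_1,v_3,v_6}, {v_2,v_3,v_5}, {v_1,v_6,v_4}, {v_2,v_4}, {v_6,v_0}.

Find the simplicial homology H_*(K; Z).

H_0 = Z,  H_1 = Z^2,  H_2 = 0.

Take the total order v_0 < v_1 < v_2 < v_3 < v_4 < v_5 < v_6 on the vertex set. Then K (dimension 2) consists of the simplices:

  0-simplices (7): [v_0], [v_1], [v_2], [v_3], [v_4], [v_5], [v_6]
  1-simplices (11): [v_0,v_2], [v_0,v_6], [v_1,v_3], [v_1,v_4], [v_1,v_6], [v_2,v_3], [v_2,v_4], [v_2,v_5], [v_3,v_5], [v_3,v_6], [v_4,v_6]
  2-simplices (3): [v_1,v_3,v_6], [v_1,v_4,v_6], [v_2,v_3,v_5]

so the chain groups are C_0 ≅ Z^7, C_1 ≅ Z^11, C_2 ≅ Z^3.

∂_1: C_1 → C_0 is given by ∂[p,q] = [q] − [p]. For instance
  ∂[v_0,v_6] = [v_6] − [v_0].
As a 7×11 matrix over Z this has rank 6, with invariant factors (1,1,1,1,1,1).

∂_2: C_2 → C_1 acts by ∂[p,q,r] = [q,r] − [p,r] + [p,q]. For instance
  ∂[v_1,v_4,v_6] = [v_4,v_6] − [v_1,v_6] + [v_1,v_4],
  ∂[v_1,v_3,v_6] = [v_3,v_6] − [v_1,v_6] + [v_1,v_3].
The resulting 11×3 matrix has rank 3, and its Smith normal form has invariant factors (1,1,1).

From H_k ≅ ker(∂_k) / im(∂_{k+1}) we obtain:

  H_0: rank C_0 − rank ∂_1 = 7 − 6 = 1, and the invariant factors of ∂_1 are all 1, so H_0 ≅ Z.
  H_1: rank ker ∂_1 − rank ∂_2 = (11 − 6) − 3 = 2, and the invariant factors of ∂_2 are all 1, so H_1 ≅ Z^2.
  H_2: rank ker ∂_2 − rank ∂_3 = (3 − 3) − 0 = 0, and there is no ∂_3, so H_2 ≅ 0.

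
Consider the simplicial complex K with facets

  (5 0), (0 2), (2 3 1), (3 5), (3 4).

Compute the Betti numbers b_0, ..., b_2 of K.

b_0 = 1, b_1 = 1, b_2 = 0.

Order the vertices as 0 < 1 < 2 < 3 < 4 < 5. Listing each simplex with vertices in this order, K has dimension 2 with simplices:

  0-simplices (6): [0], [1], [2], [3], [4], [5]
  1-simplices (7): [0,2], [0,5], [1,2], [1,3], [2,3], [3,4], [3,5]
  2-simplices (1): [1,2,3]

giving chain groups C_0 ≅ Z^6, C_1 ≅ Z^7, C_2 ≅ Z^1.

Boundary ∂_1: C_1 → C_0 maps an edge to its endpoints' difference, ∂[p,q] = q − p. For instance
  ∂[2,3] = [3] − [2].
The resulting 6×7 matrix has rank 5, and its Smith normal form has invariant factors (1,1,1,1,1).

∂_2: C_2 → C_1 sends each 2-simplex [p,q,r] to [q,r] − [p,r] + [p,q]. For instance
  ∂[1,2,3] = [2,3] − [1,3] + [1,2].
The resulting 7×1 matrix has rank 1, and its Smith normal form has invariant factors (1).

Computing H_k = (kernel of ∂_k) / (image of ∂_{k+1}):

  H_0: rank C_0 − rank ∂_1 = 6 − 5 = 1, and the invariant factors of ∂_1 are all 1, so H_0 ≅ Z.
  H_1: rank ker ∂_1 − rank ∂_2 = (7 − 5) − 1 = 1, and the invariant factors of ∂_2 are all 1, so H_1 ≅ Z.
  H_2: rank ker ∂_2 − rank ∂_3 = (1 − 1) − 0 = 0, and there is no ∂_3, so H_2 ≅ 0.

Hence the Betti numbers are b_0 = 1, b_1 = 1, b_2 = 0.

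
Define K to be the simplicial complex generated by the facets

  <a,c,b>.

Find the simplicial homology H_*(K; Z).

We work with the vertex ordering a < b < c. The simplices of K, each written with vertices in increasing order, are:

  0-simplices (3): a, b, c
  1-simplices (3): ab, ac, bc
  2-simplices (1): abc

Hence C_0 ≅ Z^3, C_1 ≅ Z^3, C_2 ≅ Z^1.

∂_1: C_1 → C_0 sends each edge [p,q] (with p < q) to q − p. For instance
  ∂ab = b − a.
This gives a 3×3 integer matrix of rank 2; reducing to Smith normal form yields diagonal entries (1,1).

Boundary ∂_2: C_2 → C_1 maps a triangle to the signed sum of its edges. For instance
  ∂abc = bc − ac + ab.
As a 3×1 matrix over Z this has rank 1, with invariant factors (1).

Now H_k = ker ∂_k / im ∂_{k+1}, so:

  H_0: rank C_0 − rank ∂_1 = 3 − 2 = 1, and the invariant factors of ∂_1 are all 1, so H_0 ≅ Z.
  H_1: rank ker ∂_1 − rank ∂_2 = (3 − 2) − 1 = 0, and the invariant factors of ∂_2 are all 1, so H_1 ≅ 0.
  H_2: rank ker ∂_2 − rank ∂_3 = (1 − 1) − 0 = 0, and there is no ∂_3, so H_2 ≅ 0.

As a check, the Euler characteristic is 3 − 3 + 1 = 1, which agrees with 1 − 0 + 0 = 1.

H_0 ≅ Z,  H_1 = 0,  H_2 = 0.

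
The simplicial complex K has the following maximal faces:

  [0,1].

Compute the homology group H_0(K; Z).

K has 2 vertices, 1 edge.
rank ∂_0 = 0, rank ∂_1 = 1 ⇒ b_0 = 2 − 0 − 1 = 1; all invariant factors of ∂_1 are 1 so no torsion. So H_0 = Z.

H_0 = Z.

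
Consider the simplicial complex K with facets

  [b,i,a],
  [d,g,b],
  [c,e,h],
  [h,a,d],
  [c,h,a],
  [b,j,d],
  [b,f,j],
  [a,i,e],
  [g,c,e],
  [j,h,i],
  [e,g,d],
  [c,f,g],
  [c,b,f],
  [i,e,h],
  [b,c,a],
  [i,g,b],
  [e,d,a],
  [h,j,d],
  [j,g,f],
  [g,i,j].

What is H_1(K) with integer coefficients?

H_1 ≅ Z ⊕ Z_2.

Take the total order a < b < c < d < e < f < g < h < i < j on the vertex set. Then K (dimension 2) consists of the simplices:

  0-simplices (10): a, b, c, d, e, f, g, h, i, j
  1-simplices (30): ab, ac, ad, ae, ah, ai, bc, bd, bf, bg, bi, bj, ce, cf, cg, ch, de, dg, dh, dj, eg, eh, ei, fg, fj, gi, gj, hi, hj, ij
  2-simplices (20): abc, abi, ach, ade, adh, aei, bcf, bdg, bdj, bfj, bgi, ceg, ceh, cfg, deg, dhj, ehi, fgj, gij, hij

Hence C_0 ≅ Z^10, C_1 ≅ Z^30, C_2 ≅ Z^20.

Boundary ∂_1: C_1 → C_0 is given by ∂[p,q] = [q] − [p]. For instance
  ∂cg = g − c.
As a 10×30 matrix over Z this has rank 9, with invariant factors (1,1,1,1,1,1,1,1,1).

Boundary ∂_2: C_2 → C_1 maps a triangle to the signed sum of its edges. For instance
  ∂bgi = gi − bi + bg,
  ∂cfg = fg − cg + cf.
As a 30×20 matrix over Z this has rank 20, with invariant factors (1,1,1,1,1,1,1,1,1,1,1,1,1,1,1,1,1,1,1,2).

From H_k ≅ ker(∂_k) / im(∂_{k+1}) we obtain:

  H_1: rank ker ∂_1 − rank ∂_2 = (30 − 9) − 20 = 1, and ∂_2 has invariant factor 2 > 1, so H_1 ≅ Z ⊕ Z_2.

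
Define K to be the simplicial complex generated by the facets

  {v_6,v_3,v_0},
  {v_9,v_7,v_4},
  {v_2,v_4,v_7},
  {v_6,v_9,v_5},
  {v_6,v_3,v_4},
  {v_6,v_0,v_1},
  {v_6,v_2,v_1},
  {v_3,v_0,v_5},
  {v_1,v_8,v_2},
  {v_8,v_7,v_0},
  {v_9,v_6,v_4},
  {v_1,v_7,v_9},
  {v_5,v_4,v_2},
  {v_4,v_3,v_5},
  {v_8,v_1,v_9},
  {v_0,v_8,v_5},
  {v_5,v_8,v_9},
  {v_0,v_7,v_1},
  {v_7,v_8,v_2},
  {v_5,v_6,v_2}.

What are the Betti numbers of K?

Fix the vertex order v_0 < v_1 < v_2 < v_3 < v_4 < v_5 < v_6 < v_7 < v_8 < v_9 and write every simplex with vertices in increasing order. Then dim K = 2 and the simplices of K are:

  0-simplices (10): [v_0], [v_1], [v_2], [v_3], [v_4], [v_5], [v_6], [v_7], [v_8], [v_9]
  1-simplices (30): (30 of them)
  2-simplices (20): (20 of them)

so the chain groups are C_0 ≅ Z^10, C_1 ≅ Z^30, C_2 ≅ Z^20.

Boundary ∂_1: C_1 → C_0 is given by ∂[p,q] = [q] − [p].
The resulting 10×30 matrix has rank 9, and its Smith normal form has invariant factors (1,1,1,1,1,1,1,1,1).

∂_2: C_2 → C_1 acts by ∂[p,q,r] = [q,r] − [p,r] + [p,q]. For instance
  ∂[v_1,v_2,v_8] = [v_2,v_8] − [v_1,v_8] + [v_1,v_2],
  ∂[v_5,v_8,v_9] = [v_8,v_9] − [v_5,v_9] + [v_5,v_8].
As a 30×20 matrix over Z this has rank 20, with invariant factors (1,1,1,1,1,1,1,1,1,1,1,1,1,1,1,1,1,1,1,2).

Reading off H_k = ker ∂_k / im ∂_{k+1}:

  H_0: rank C_0 − rank ∂_1 = 10 − 9 = 1, and the invariant factors of ∂_1 are all 1, so H_0 = Z.
  H_1: rank ker ∂_1 − rank ∂_2 = (30 − 9) − 20 = 1, and ∂_2 has invariant factor 2 > 1, so H_1 = Z ⊕ Z/2Z.
  H_2: rank ker ∂_2 − rank ∂_3 = (20 − 20) − 0 = 0, and there is no ∂_3, so H_2 = 0.

Hence the Betti numbers are b_0 = 1, b_1 = 1, b_2 = 0.

b_0 = 1, b_1 = 1, b_2 = 0.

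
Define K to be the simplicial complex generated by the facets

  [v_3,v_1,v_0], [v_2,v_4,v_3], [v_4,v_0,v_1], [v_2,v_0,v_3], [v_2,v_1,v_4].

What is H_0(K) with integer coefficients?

K has 5 vertices, 10 edges, 5 triangles.
rank ∂_0 = 0, rank ∂_1 = 4 ⇒ b_0 = 5 − 0 − 4 = 1; all invariant factors of ∂_1 are 1 so no torsion. So H_0 = Z.

H_0 = Z.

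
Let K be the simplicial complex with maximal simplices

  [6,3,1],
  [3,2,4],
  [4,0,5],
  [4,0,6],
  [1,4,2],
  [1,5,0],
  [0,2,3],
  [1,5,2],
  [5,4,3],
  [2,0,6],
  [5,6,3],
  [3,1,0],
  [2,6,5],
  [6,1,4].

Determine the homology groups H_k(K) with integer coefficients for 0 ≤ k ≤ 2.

H_0 = Z,  H_1 = Z^2,  H_2 = Z.

We work with the vertex ordering 0 < 1 < 2 < 3 < 4 < 5 < 6. The simplices of K, each written with vertices in increasing order, are:

  0-simplices (7): [0], [1], [2], [3], [4], [5], [6]
  1-simplices (21): [0,1], [0,2], [0,3], [0,4], [0,5], [0,6], [1,2], [1,3], [1,4], [1,5], [1,6], [2,3], [2,4], [2,5], [2,6], [3,4], [3,5], [3,6], [4,5], [4,6], [5,6]
  2-simplices (14): [0,1,3], [0,1,5], [0,2,3], [0,2,6], [0,4,5], [0,4,6], [1,2,4], [1,2,5], [1,3,6], [1,4,6], [2,3,4], [2,5,6], [3,4,5], [3,5,6]

so the chain groups are C_0 ≅ Z^7, C_1 ≅ Z^21, C_2 ≅ Z^14.

The boundary map ∂_1: C_1 → C_0 is given by ∂[p,q] = [q] − [p]. For instance
  ∂[0,3] = [3] − [0].
The 7×21 boundary matrix has rank 6 and Smith normal form diag(1,1,1,1,1,1).

The boundary map ∂_2: C_2 → C_1 maps a triangle to the signed sum of its edges. For instance
  ∂[2,3,4] = [3,4] − [2,4] + [2,3],
  ∂[2,5,6] = [5,6] − [2,6] + [2,5].
As a 21×14 matrix over Z this has rank 13, with invariant factors (1,1,1,1,1,1,1,1,1,1,1,1,1).

Now H_k = ker ∂_k / im ∂_{k+1}, so:

  H_0: rank C_0 − rank ∂_1 = 7 − 6 = 1, and the invariant factors of ∂_1 are all 1, so H_0 = Z.
  H_1: rank ker ∂_1 − rank ∂_2 = (21 − 6) − 13 = 2, and the invariant factors of ∂_2 are all 1, so H_1 = Z^2.
  H_2: rank ker ∂_2 − rank ∂_3 = (14 − 13) − 0 = 1, and there is no ∂_3, so H_2 = Z.

As a check, the Euler characteristic is 7 − 21 + 14 = 0, which agrees with 1 − 2 + 1 = 0.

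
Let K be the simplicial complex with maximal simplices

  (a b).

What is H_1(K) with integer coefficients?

H_1 ≅ 0.

We work with the vertex ordering a < b. The simplices of K, each written with vertices in increasing order, are:

  0-simplices (2): a, b
  1-simplices (1): ab

giving chain groups C_0 ≅ Z^2, C_1 ≅ Z^1.

Boundary ∂_1: C_1 → C_0 maps an edge to its endpoints' difference, ∂[p,q] = q − p. For instance
  ∂ab = b − a.
The resulting 2×1 matrix has rank 1, and its Smith normal form has invariant factors (1).

Reading off H_k = ker ∂_k / im ∂_{k+1}:

  H_1: rank ker ∂_1 − rank ∂_2 = (1 − 1) − 0 = 0, and there is no ∂_2, so H_1 ≅ 0.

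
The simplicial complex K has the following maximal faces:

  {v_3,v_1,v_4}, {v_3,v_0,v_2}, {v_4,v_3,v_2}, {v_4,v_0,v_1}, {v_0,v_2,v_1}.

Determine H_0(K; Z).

We work with the vertex ordering v_0 < v_1 < v_2 < v_3 < v_4. The simplices of K, each written with vertices in increasing order, are:

  0-simplices (5): [v_0], [v_1], [v_2], [v_3], [v_4]
  1-simplices (10): [v_0,v_1], [v_0,v_2], [v_0,v_3], [v_0,v_4], [v_1,v_2], [v_1,v_3], [v_1,v_4], [v_2,v_3], [v_2,v_4], [v_3,v_4]
  2-simplices (5): [v_0,v_1,v_2], [v_0,v_1,v_4], [v_0,v_2,v_3], [v_1,v_3,v_4], [v_2,v_3,v_4]

Hence C_0 ≅ Z^5, C_1 ≅ Z^10, C_2 ≅ Z^5.

Boundary ∂_1: C_1 → C_0 sends each edge [p,q] (with p < q) to q − p. For instance
  ∂[v_2,v_3] = [v_3] − [v_2].
This gives a 5×10 integer matrix of rank 4; reducing to Smith normal form yields diagonal entries (1,1,1,1).

Boundary ∂_2: C_2 → C_1 sends each 2-simplex [p,q,r] to [q,r] − [p,r] + [p,q]. For instance
  ∂[v_0,v_1,v_2] = [v_1,v_2] − [v_0,v_2] + [v_0,v_1],
  ∂[v_0,v_2,v_3] = [v_2,v_3] − [v_0,v_3] + [v_0,v_2].
This gives a 10×5 integer matrix of rank 5; reducing to Smith normal form yields diagonal entries (1,1,1,1,1).

From H_k ≅ ker(∂_k) / im(∂_{k+1}) we obtain:

  H_0: rank C_0 − rank ∂_1 = 5 − 4 = 1, and the invariant factors of ∂_1 are all 1, so H_0 = Z.

(K is a triangulation of the Möbius band.)

H_0 = Z.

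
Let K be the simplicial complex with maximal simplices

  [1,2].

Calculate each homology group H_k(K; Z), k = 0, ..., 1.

H_0 ≅ Z,  H_1 = 0.

Take the total order 1 < 2 on the vertex set. Then K (dimension 1) consists of the simplices:

  0-simplices (2): [1], [2]
  1-simplices (1): [1,2]

giving chain groups C_0 ≅ Z^2, C_1 ≅ Z^1.

Boundary ∂_1: C_1 → C_0 is given by ∂[p,q] = [q] − [p]. For instance
  ∂[1,2] = [2] − [1].
As a 2×1 matrix over Z this has rank 1, with invariant factors (1).

Reading off H_k = ker ∂_k / im ∂_{k+1}:

  H_0: rank C_0 − rank ∂_1 = 2 − 1 = 1, and the invariant factors of ∂_1 are all 1, so H_0 ≅ Z.
  H_1: rank ker ∂_1 − rank ∂_2 = (1 − 1) − 0 = 0, and there is no ∂_2, so H_1 ≅ 0.

As a check, the Euler characteristic is 2 − 1 = 1, which agrees with 1 − 0 = 1.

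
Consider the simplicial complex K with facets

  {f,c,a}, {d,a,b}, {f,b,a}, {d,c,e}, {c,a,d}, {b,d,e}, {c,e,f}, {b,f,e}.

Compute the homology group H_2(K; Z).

Order the vertices as a < b < c < d < e < f. Listing each simplex with vertices in this order, K has dimension 2 with simplices:

  0-simplices (6): a, b, c, d, e, f
  1-simplices (12): ab, ac, ad, af, bd, be, bf, cd, ce, cf, de, ef
  2-simplices (8): abd, abf, acd, acf, bde, bef, cde, cef

Hence C_0 ≅ Z^6, C_1 ≅ Z^12, C_2 ≅ Z^8.

Boundary ∂_1: C_1 → C_0 sends each edge [p,q] (with p < q) to q − p. For instance
  ∂be = e − b.
The resulting 6×12 matrix has rank 5, and its Smith normal form has invariant factors (1,1,1,1,1).

The boundary map ∂_2: C_2 → C_1 acts by ∂[p,q,r] = [q,r] − [p,r] + [p,q]. For instance
  ∂cde = de − ce + cd,
  ∂bef = ef − bf + be.
This gives a 12×8 integer matrix of rank 7; reducing to Smith normal form yields diagonal entries (1,1,1,1,1,1,1).

From H_k ≅ ker(∂_k) / im(∂_{k+1}) we obtain:

  H_2: rank ker ∂_2 − rank ∂_3 = (8 − 7) − 0 = 1, and there is no ∂_3, so H_2 = Z.

(K is a triangulation of the 2-sphere S^2.)

H_2 = Z.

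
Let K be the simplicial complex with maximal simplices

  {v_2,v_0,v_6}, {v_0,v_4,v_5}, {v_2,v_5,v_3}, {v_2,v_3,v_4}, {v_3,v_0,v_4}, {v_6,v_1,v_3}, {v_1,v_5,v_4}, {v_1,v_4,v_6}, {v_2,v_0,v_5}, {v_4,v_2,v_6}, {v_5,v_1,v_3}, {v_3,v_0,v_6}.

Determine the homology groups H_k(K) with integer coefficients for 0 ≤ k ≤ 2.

Order the vertices as v_0 < v_1 < v_2 < v_3 < v_4 < v_5 < v_6. Listing each simplex with vertices in this order, K has dimension 2 with simplices:

  0-simplices (7): [v_0], [v_1], [v_2], [v_3], [v_4], [v_5], [v_6]
  1-simplices (18): (18 of them)
  2-simplices (12): (12 of them)

so the chain groups are C_0 ≅ Z^7, C_1 ≅ Z^18, C_2 ≅ Z^12.

Boundary ∂_1: C_1 → C_0 maps an edge to its endpoints' difference, ∂[p,q] = q − p.
The resulting 7×18 matrix has rank 6, and its Smith normal form has invariant factors (1,1,1,1,1,1).

Boundary ∂_2: C_2 → C_1 sends each 2-simplex [p,q,r] to [q,r] − [p,r] + [p,q]. For instance
  ∂[v_1,v_3,v_5] = [v_3,v_5] − [v_1,v_5] + [v_1,v_3],
  ∂[v_0,v_4,v_5] = [v_4,v_5] − [v_0,v_5] + [v_0,v_4].
This gives a 18×12 integer matrix of rank 12; reducing to Smith normal form yields diagonal entries (1,1,1,1,1,1,1,1,1,1,1,2).

Now H_k = ker ∂_k / im ∂_{k+1}, so:

  H_0: rank C_0 − rank ∂_1 = 7 − 6 = 1, and the invariant factors of ∂_1 are all 1, so H_0 ≅ Z.
  H_1: rank ker ∂_1 − rank ∂_2 = (18 − 6) − 12 = 0, and ∂_2 has invariant factor 2 > 1, so H_1 ≅ Z/2.
  H_2: rank ker ∂_2 − rank ∂_3 = (12 − 12) − 0 = 0, and there is no ∂_3, so H_2 ≅ 0.

H_0 = Z,  H_1 = Z/2,  H_2 = 0.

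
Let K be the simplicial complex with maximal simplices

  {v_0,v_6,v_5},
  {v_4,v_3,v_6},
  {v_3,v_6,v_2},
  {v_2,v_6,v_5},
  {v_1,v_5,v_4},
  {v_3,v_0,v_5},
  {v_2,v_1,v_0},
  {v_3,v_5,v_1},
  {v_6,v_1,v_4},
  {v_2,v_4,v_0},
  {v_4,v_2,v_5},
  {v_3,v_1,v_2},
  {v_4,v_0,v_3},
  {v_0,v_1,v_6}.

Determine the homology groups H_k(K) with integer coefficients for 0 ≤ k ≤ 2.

Fix the vertex order v_0 < v_1 < v_2 < v_3 < v_4 < v_5 < v_6 and write every simplex with vertices in increasing order. Then dim K = 2 and the simplices of K are:

  0-simplices (7): [v_0], [v_1], [v_2], [v_3], [v_4], [v_5], [v_6]
  1-simplices (21): (21 of them)
  2-simplices (14): (14 of them)

giving chain groups C_0 ≅ Z^7, C_1 ≅ Z^21, C_2 ≅ Z^14.

∂_1: C_1 → C_0 is given by ∂[p,q] = [q] − [p]. For instance
  ∂[v_1,v_5] = [v_5] − [v_1].
The 7×21 boundary matrix has rank 6 and Smith normal form diag(1,1,1,1,1,1).

∂_2: C_2 → C_1 sends each 2-simplex [p,q,r] to [q,r] − [p,r] + [p,q]. For instance
  ∂[v_2,v_3,v_6] = [v_3,v_6] − [v_2,v_6] + [v_2,v_3],
  ∂[v_2,v_4,v_5] = [v_4,v_5] − [v_2,v_5] + [v_2,v_4].
This gives a 21×14 integer matrix of rank 13; reducing to Smith normal form yields diagonal entries (1,1,1,1,1,1,1,1,1,1,1,1,1).

From H_k ≅ ker(∂_k) / im(∂_{k+1}) we obtain:

  H_0: rank C_0 − rank ∂_1 = 7 − 6 = 1, and the invariant factors of ∂_1 are all 1, so H_0 = Z.
  H_1: rank ker ∂_1 − rank ∂_2 = (21 − 6) − 13 = 2, and the invariant factors of ∂_2 are all 1, so H_1 = Z^2.
  H_2: rank ker ∂_2 − rank ∂_3 = (14 − 13) − 0 = 1, and there is no ∂_3, so H_2 = Z.

H_0 = Z,  H_1 = Z^2,  H_2 = Z.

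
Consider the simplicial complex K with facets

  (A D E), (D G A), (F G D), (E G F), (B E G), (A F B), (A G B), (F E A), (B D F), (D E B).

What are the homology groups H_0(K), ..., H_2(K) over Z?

K has 6 vertices, 15 edges, 10 triangles.
rank ∂_0 = 0, rank ∂_1 = 5 ⇒ b_0 = 6 − 0 − 5 = 1; all invariant factors of ∂_1 are 1 so no torsion. So H_0 = Z.
rank ∂_1 = 5, rank ∂_2 = 10 ⇒ b_1 = 15 − 5 − 10 = 0; ∂_2 has invariant factor(s) [2] giving torsion. So H_1 = Z/2.
rank ∂_2 = 10, rank ∂_3 = 0 ⇒ b_2 = 10 − 10 − 0 = 0. So H_2 = 0.

H_0 = Z,  H_1 = Z/2,  H_2 = 0.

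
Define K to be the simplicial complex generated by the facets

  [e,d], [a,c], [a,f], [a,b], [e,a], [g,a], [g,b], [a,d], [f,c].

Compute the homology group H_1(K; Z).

Take the total order a < b < c < d < e < f < g on the vertex set. Then K (dimension 1) consists of the simplices:

  0-simplices (7): a, b, c, d, e, f, g
  1-simplices (9): ab, ac, ad, ae, af, ag, bg, cf, de

giving chain groups C_0 ≅ Z^7, C_1 ≅ Z^9.

The boundary map ∂_1: C_1 → C_0 maps an edge to its endpoints' difference, ∂[p,q] = q − p. For instance
  ∂ag = g − a.
The 7×9 boundary matrix has rank 6 and Smith normal form diag(1,1,1,1,1,1).

Reading off H_k = ker ∂_k / im ∂_{k+1}:

  H_1: rank ker ∂_1 − rank ∂_2 = (9 − 6) − 0 = 3, and there is no ∂_2, so H_1 ≅ Z^3.

(K is a triangulation of a wedge of 3 circles.)

H_1 = Z^3.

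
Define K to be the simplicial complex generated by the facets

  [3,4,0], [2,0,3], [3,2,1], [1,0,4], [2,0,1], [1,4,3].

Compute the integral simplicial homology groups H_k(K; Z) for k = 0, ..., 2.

K has 5 vertices, 9 edges, 6 triangles.
rank ∂_0 = 0, rank ∂_1 = 4 ⇒ b_0 = 5 − 0 − 4 = 1; all invariant factors of ∂_1 are 1 so no torsion. So H_0 ≅ Z.
rank ∂_1 = 4, rank ∂_2 = 5 ⇒ b_1 = 9 − 4 − 5 = 0; all invariant factors of ∂_2 are 1 so no torsion. So H_1 ≅ 0.
rank ∂_2 = 5, rank ∂_3 = 0 ⇒ b_2 = 6 − 5 − 0 = 1. So H_2 ≅ Z.

H_0 = Z,  H_1 = 0,  H_2 = Z.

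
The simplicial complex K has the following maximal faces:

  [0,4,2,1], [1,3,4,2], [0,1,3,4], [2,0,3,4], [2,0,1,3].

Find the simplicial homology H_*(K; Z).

Fix the vertex order 0 < 1 < 2 < 3 < 4 and write every simplex with vertices in increasing order. Then dim K = 3 and the simplices of K are:

  0-simplices (5): [0], [1], [2], [3], [4]
  1-simplices (10): [0,1], [0,2], [0,3], [0,4], [1,2], [1,3], [1,4], [2,3], [2,4], [3,4]
  2-simplices (10): [0,1,2], [0,1,3], [0,1,4], [0,2,3], [0,2,4], [0,3,4], [1,2,3], [1,2,4], [1,3,4], [2,3,4]
  3-simplices (5): [0,1,2,3], [0,1,2,4], [0,1,3,4], [0,2,3,4], [1,2,3,4]

giving chain groups C_0 ≅ Z^5, C_1 ≅ Z^10, C_2 ≅ Z^10, C_3 ≅ Z^5.

Boundary ∂_1: C_1 → C_0 is given by ∂[p,q] = [q] − [p]. For instance
  ∂[2,4] = [4] − [2].
The resulting 5×10 matrix has rank 4, and its Smith normal form has invariant factors (1,1,1,1).

Boundary ∂_2: C_2 → C_1 maps a triangle to the signed sum of its edges. For instance
  ∂[0,2,4] = [2,4] − [0,4] + [0,2],
  ∂[0,2,3] = [2,3] − [0,3] + [0,2].
This gives a 10×10 integer matrix of rank 6; reducing to Smith normal form yields diagonal entries (1,1,1,1,1,1).

∂_3: C_3 → C_2 sends each 3-simplex σ to the alternating sum Σ_i (−1)^i (σ with its i-th vertex removed). For instance
  ∂[0,1,3,4] = [1,3,4] − [0,3,4] + [0,1,4] − [0,1,3],
  ∂[1,2,3,4] = [2,3,4] − [1,3,4] + [1,2,4] − [1,2,3].
The resulting 10×5 matrix has rank 4, and its Smith normal form has invariant factors (1,1,1,1).

From H_k ≅ ker(∂_k) / im(∂_{k+1}) we obtain:

  H_0: rank C_0 − rank ∂_1 = 5 − 4 = 1, and the invariant factors of ∂_1 are all 1, so H_0 = Z.
  H_1: rank ker ∂_1 − rank ∂_2 = (10 − 4) − 6 = 0, and the invariant factors of ∂_2 are all 1, so H_1 = 0.
  H_2: rank ker ∂_2 − rank ∂_3 = (10 − 6) − 4 = 0, and the invariant factors of ∂_3 are all 1, so H_2 = 0.
  H_3: rank ker ∂_3 − rank ∂_4 = (5 − 4) − 0 = 1, and there is no ∂_4, so H_3 = Z.

As a check, the Euler characteristic is 5 − 10 + 10 − 5 = 0, which agrees with 1 − 0 + 0 − 1 = 0.

H_0 = Z,  H_1 = 0,  H_2 = 0,  H_3 = Z.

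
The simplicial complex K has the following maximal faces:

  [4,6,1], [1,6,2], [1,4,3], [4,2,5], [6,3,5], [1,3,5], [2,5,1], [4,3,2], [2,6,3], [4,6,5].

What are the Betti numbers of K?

Take the total order 1 < 2 < 3 < 4 < 5 < 6 on the vertex set. Then K (dimension 2) consists of the simplices:

  0-simplices (6): [1], [2], [3], [4], [5], [6]
  1-simplices (15): [1,2], [1,3], [1,4], [1,5], [1,6], [2,3], [2,4], [2,5], [2,6], [3,4], [3,5], [3,6], [4,5], [4,6], [5,6]
  2-simplices (10): [1,2,5], [1,2,6], [1,3,4], [1,3,5], [1,4,6], [2,3,4], [2,3,6], [2,4,5], [3,5,6], [4,5,6]

Hence C_0 ≅ Z^6, C_1 ≅ Z^15, C_2 ≅ Z^10.

The boundary map ∂_1: C_1 → C_0 is given by ∂[p,q] = [q] − [p].
As a 6×15 matrix over Z this has rank 5, with invariant factors (1,1,1,1,1).

Boundary ∂_2: C_2 → C_1 acts by ∂[p,q,r] = [q,r] − [p,r] + [p,q]. For instance
  ∂[1,3,4] = [3,4] − [1,4] + [1,3],
  ∂[4,5,6] = [5,6] − [4,6] + [4,5].
As a 15×10 matrix over Z this has rank 10, with invariant factors (1,1,1,1,1,1,1,1,1,2).

Now H_k = ker ∂_k / im ∂_{k+1}, so:

  H_0: rank C_0 − rank ∂_1 = 6 − 5 = 1, and the invariant factors of ∂_1 are all 1, so H_0 = Z.
  H_1: rank ker ∂_1 − rank ∂_2 = (15 − 5) − 10 = 0, and ∂_2 has invariant factor 2 > 1, so H_1 = Z_2.
  H_2: rank ker ∂_2 − rank ∂_3 = (10 − 10) − 0 = 0, and there is no ∂_3, so H_2 = 0.

As a check, the Euler characteristic is 6 − 15 + 10 = 1, which agrees with 1 − 0 + 0 = 1.

Hence the Betti numbers are b_0 = 1, b_1 = 0, b_2 = 0.

b_0 = 1, b_1 = 0, b_2 = 0.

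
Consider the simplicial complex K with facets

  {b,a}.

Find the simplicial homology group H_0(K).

H_0 = Z.

Order the vertices as a < b. Listing each simplex with vertices in this order, K has dimension 1 with simplices:

  0-simplices (2): a, b
  1-simplices (1): ab

giving chain groups C_0 ≅ Z^2, C_1 ≅ Z^1.

Boundary ∂_1: C_1 → C_0 sends each edge [p,q] (with p < q) to q − p. For instance
  ∂ab = b − a.
This gives a 2×1 integer matrix of rank 1; reducing to Smith normal form yields diagonal entries (1).

Reading off H_k = ker ∂_k / im ∂_{k+1}:

  H_0: rank C_0 − rank ∂_1 = 2 − 1 = 1, and the invariant factors of ∂_1 are all 1, so H_0 ≅ Z.

(K is a triangulation of the 1-simplex.)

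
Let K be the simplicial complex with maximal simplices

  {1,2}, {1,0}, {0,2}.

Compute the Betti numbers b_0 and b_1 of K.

b_0 = 1, b_1 = 1.

We work with the vertex ordering 0 < 1 < 2. The simplices of K, each written with vertices in increasing order, are:

  0-simplices (3): [0], [1], [2]
  1-simplices (3): [0,1], [0,2], [1,2]

Hence C_0 ≅ Z^3, C_1 ≅ Z^3.

∂_1: C_1 → C_0 sends each edge [p,q] (with p < q) to q − p. For instance
  ∂[0,1] = [1] − [0].
The 3×3 boundary matrix has rank 2 and Smith normal form diag(1,1).

Computing H_k = (kernel of ∂_k) / (image of ∂_{k+1}):

  H_0: rank C_0 − rank ∂_1 = 3 − 2 = 1, and the invariant factors of ∂_1 are all 1, so H_0 ≅ Z.
  H_1: rank ker ∂_1 − rank ∂_2 = (3 − 2) − 0 = 1, and there is no ∂_2, so H_1 ≅ Z.

As a check, the Euler characteristic is 3 − 3 = 0, which agrees with 1 − 1 = 0.

Hence the Betti numbers are b_0 = 1, b_1 = 1.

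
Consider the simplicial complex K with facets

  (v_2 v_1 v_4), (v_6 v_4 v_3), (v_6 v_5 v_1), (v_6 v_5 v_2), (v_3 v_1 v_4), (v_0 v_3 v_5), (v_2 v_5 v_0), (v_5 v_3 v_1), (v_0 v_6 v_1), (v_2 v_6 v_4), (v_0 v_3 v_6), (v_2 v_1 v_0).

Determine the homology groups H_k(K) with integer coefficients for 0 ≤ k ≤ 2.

We work with the vertex ordering v_0 < v_1 < v_2 < v_3 < v_4 < v_5 < v_6. The simplices of K, each written with vertices in increasing order, are:

  0-simplices (7): [v_0], [v_1], [v_2], [v_3], [v_4], [v_5], [v_6]
  1-simplices (18): (18 of them)
  2-simplices (12): (12 of them)

giving chain groups C_0 ≅ Z^7, C_1 ≅ Z^18, C_2 ≅ Z^12.

Boundary ∂_1: C_1 → C_0 maps an edge to its endpoints' difference, ∂[p,q] = q − p.
The resulting 7×18 matrix has rank 6, and its Smith normal form has invariant factors (1,1,1,1,1,1).

The boundary map ∂_2: C_2 → C_1 acts by ∂[p,q,r] = [q,r] − [p,r] + [p,q]. For instance
  ∂[v_0,v_1,v_6] = [v_1,v_6] − [v_0,v_6] + [v_0,v_1],
  ∂[v_0,v_2,v_5] = [v_2,v_5] − [v_0,v_5] + [v_0,v_2].
The resulting 18×12 matrix has rank 12, and its Smith normal form has invariant factors (1,1,1,1,1,1,1,1,1,1,1,2).

Computing H_k = (kernel of ∂_k) / (image of ∂_{k+1}):

  H_0: rank C_0 − rank ∂_1 = 7 − 6 = 1, and the invariant factors of ∂_1 are all 1, so H_0 ≅ Z.
  H_1: rank ker ∂_1 − rank ∂_2 = (18 − 6) − 12 = 0, and ∂_2 has invariant factor 2 > 1, so H_1 ≅ Z/2.
  H_2: rank ker ∂_2 − rank ∂_3 = (12 − 12) − 0 = 0, and there is no ∂_3, so H_2 ≅ 0.

(K is a triangulation of the real projective plane RP^2.)

H_0 ≅ Z,  H_1 ≅ Z/2,  H_2 = 0.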